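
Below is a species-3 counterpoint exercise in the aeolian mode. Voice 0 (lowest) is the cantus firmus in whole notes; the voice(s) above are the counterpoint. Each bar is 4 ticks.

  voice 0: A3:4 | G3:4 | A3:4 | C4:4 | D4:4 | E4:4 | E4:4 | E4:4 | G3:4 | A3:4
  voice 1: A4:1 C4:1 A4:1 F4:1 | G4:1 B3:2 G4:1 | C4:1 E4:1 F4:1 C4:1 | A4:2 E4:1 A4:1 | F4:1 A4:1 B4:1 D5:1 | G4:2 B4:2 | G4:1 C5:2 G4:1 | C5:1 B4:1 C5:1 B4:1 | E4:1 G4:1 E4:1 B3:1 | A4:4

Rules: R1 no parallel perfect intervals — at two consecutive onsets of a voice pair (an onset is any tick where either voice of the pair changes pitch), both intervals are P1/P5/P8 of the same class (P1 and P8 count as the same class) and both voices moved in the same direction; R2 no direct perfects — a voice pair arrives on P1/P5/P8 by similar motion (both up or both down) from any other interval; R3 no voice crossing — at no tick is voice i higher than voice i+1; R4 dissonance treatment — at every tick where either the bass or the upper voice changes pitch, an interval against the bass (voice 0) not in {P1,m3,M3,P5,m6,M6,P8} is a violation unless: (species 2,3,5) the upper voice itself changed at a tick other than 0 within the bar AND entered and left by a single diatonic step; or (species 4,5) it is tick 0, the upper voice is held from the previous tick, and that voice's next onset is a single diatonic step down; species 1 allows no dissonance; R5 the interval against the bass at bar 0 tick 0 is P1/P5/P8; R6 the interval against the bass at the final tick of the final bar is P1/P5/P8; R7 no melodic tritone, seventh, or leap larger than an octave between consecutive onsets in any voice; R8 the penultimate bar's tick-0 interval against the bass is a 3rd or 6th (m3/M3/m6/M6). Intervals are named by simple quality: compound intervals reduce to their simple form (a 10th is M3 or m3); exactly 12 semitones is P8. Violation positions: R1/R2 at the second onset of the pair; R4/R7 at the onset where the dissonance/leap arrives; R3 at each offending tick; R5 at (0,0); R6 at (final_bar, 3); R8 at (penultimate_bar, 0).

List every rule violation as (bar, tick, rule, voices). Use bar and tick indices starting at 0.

bar 0: v0=A3 v1=A4 downbeat P8
bar 1: v0=G3 v1=G4 downbeat P8
bar 2: v0=A3 v1=C4 downbeat m3
bar 3: v0=C4 v1=A4 downbeat M6
bar 4: v0=D4 v1=F4 downbeat m3
bar 5: v0=E4 v1=G4 downbeat m3
bar 6: v0=E4 v1=G4 downbeat m3
bar 7: v0=E4 v1=C5 downbeat m6
bar 8: v0=G3 v1=E4 downbeat M6
bar 9: v0=A3 v1=A4 downbeat P8
  -> R2 @ bar 9 tick 0 v(0, 1): G3/B3 M3 -> A3/A4 P8 similar
  -> R7 @ bar 9 tick 0 v(1,): B3->A4 leap 10st

(9, 0, R2, (0, 1))
(9, 0, R7, (1,))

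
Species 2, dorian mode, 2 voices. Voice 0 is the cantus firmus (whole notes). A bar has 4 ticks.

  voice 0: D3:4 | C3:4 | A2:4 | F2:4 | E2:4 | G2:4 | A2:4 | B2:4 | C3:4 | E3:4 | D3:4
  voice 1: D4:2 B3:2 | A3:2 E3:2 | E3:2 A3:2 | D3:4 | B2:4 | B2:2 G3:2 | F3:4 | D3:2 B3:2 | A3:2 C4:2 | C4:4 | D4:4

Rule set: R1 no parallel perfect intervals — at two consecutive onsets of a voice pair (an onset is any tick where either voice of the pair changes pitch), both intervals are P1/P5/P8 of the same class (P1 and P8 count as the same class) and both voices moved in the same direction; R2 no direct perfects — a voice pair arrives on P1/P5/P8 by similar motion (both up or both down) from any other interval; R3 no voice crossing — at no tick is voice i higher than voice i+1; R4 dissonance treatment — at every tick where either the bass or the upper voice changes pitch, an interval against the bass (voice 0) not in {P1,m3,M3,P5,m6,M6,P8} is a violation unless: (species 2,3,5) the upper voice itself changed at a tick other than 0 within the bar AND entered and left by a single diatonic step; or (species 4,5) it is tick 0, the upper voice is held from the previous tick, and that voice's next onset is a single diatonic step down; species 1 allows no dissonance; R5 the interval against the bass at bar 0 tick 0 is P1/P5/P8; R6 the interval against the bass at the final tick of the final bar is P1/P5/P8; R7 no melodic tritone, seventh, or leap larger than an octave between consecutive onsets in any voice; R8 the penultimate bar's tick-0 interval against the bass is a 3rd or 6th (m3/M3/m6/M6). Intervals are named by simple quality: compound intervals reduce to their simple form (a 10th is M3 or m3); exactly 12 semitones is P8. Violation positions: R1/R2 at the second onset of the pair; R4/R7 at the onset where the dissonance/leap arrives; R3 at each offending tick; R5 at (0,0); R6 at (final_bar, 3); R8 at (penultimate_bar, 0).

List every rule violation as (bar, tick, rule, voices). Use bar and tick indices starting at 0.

bar 0: v0=D3 v1=D4 downbeat P8
bar 1: v0=C3 v1=A3 downbeat M6
bar 2: v0=A2 v1=E3 downbeat P5
bar 3: v0=F2 v1=D3 downbeat M6
bar 4: v0=E2 v1=B2 downbeat P5
bar 5: v0=G2 v1=B2 downbeat M3
bar 6: v0=A2 v1=F3 downbeat m6
bar 7: v0=B2 v1=D3 downbeat m3
bar 8: v0=C3 v1=A3 downbeat M6
bar 9: v0=E3 v1=C4 downbeat m6
bar 10: v0=D3 v1=D4 downbeat P8
  -> R2 @ bar 4 tick 0 v(0, 1): F2/D3 M6 -> E2/B2 P5 similar

(4, 0, R2, (0, 1))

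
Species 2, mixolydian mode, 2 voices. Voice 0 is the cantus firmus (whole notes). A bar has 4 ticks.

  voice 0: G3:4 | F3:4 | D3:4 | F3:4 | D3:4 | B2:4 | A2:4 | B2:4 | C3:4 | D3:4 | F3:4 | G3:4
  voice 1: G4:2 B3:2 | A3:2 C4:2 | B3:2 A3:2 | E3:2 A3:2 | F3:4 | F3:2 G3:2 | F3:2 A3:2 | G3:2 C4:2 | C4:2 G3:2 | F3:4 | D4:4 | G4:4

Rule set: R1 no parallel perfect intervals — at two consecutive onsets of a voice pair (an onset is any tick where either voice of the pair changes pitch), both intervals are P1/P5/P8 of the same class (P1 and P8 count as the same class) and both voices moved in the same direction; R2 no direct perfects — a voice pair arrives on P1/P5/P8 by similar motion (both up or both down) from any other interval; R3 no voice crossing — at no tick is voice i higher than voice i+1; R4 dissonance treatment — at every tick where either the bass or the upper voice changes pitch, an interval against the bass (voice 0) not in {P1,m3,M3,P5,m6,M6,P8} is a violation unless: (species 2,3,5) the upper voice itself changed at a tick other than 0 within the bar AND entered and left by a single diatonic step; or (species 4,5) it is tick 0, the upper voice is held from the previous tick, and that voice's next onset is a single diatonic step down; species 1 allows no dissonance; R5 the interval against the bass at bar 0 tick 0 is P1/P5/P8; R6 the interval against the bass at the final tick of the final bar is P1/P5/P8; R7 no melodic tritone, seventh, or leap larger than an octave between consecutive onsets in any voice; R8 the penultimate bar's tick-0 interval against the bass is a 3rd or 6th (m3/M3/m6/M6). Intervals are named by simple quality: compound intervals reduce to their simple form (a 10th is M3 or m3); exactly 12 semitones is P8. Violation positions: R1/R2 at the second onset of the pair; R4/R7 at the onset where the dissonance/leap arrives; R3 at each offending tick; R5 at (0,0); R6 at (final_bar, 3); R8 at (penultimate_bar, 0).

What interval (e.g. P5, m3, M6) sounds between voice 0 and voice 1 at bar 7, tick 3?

voice 0=B2 voice 1=C4 -> m2

m2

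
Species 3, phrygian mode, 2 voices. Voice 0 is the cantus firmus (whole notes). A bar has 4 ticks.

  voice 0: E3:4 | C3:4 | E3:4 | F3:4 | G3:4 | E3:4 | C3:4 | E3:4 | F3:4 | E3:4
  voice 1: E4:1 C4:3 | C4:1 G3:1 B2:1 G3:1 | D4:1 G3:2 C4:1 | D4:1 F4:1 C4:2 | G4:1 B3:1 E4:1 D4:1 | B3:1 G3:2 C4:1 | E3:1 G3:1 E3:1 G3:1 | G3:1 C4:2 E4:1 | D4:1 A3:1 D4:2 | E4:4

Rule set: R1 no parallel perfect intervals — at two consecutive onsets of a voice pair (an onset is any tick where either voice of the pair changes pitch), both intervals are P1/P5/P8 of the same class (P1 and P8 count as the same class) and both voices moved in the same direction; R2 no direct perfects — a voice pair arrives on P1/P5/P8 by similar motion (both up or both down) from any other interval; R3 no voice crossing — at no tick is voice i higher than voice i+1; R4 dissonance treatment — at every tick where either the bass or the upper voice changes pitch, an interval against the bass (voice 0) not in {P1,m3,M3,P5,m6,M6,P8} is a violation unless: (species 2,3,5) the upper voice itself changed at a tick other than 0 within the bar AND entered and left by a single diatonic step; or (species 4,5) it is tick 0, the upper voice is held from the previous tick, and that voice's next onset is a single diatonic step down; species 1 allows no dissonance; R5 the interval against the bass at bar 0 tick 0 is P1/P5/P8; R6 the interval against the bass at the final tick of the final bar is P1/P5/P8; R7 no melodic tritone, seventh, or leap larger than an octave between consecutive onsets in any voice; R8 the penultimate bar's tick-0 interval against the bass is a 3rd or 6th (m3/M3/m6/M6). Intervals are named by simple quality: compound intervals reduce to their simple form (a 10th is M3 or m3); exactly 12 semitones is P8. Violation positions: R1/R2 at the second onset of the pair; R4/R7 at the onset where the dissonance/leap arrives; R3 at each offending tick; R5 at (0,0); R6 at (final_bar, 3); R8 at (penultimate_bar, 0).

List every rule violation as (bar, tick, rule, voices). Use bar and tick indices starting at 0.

(1, 2, R3, (0, 1))
(1, 2, R4, (0, 1))
(2, 0, R4, (0, 1))
(4, 0, R2, (0, 1))
(5, 0, R1, (0, 1))

bar 0: v0=E3 v1=E4 downbeat P8
bar 1: v0=C3 v1=C4 downbeat P8
bar 2: v0=E3 v1=D4 downbeat m7
bar 3: v0=F3 v1=D4 downbeat M6
bar 4: v0=G3 v1=G4 downbeat P8
bar 5: v0=E3 v1=B3 downbeat P5
bar 6: v0=C3 v1=E3 downbeat M3
bar 7: v0=E3 v1=G3 downbeat m3
bar 8: v0=F3 v1=D4 downbeat M6
bar 9: v0=E3 v1=E4 downbeat P8
  -> R3 @ bar 1 tick 2 v(0, 1): C3 above B2
  -> R4 @ bar 1 tick 2 v(0, 1): C3/B2 m2 untreated
  -> R4 @ bar 2 tick 0 v(0, 1): E3/D4 m7 untreated
  -> R2 @ bar 4 tick 0 v(0, 1): F3/C4 P5 -> G3/G4 P8 similar
  -> R1 @ bar 5 tick 0 v(0, 1): G3/D4 P5 -> E3/B3 P5 similar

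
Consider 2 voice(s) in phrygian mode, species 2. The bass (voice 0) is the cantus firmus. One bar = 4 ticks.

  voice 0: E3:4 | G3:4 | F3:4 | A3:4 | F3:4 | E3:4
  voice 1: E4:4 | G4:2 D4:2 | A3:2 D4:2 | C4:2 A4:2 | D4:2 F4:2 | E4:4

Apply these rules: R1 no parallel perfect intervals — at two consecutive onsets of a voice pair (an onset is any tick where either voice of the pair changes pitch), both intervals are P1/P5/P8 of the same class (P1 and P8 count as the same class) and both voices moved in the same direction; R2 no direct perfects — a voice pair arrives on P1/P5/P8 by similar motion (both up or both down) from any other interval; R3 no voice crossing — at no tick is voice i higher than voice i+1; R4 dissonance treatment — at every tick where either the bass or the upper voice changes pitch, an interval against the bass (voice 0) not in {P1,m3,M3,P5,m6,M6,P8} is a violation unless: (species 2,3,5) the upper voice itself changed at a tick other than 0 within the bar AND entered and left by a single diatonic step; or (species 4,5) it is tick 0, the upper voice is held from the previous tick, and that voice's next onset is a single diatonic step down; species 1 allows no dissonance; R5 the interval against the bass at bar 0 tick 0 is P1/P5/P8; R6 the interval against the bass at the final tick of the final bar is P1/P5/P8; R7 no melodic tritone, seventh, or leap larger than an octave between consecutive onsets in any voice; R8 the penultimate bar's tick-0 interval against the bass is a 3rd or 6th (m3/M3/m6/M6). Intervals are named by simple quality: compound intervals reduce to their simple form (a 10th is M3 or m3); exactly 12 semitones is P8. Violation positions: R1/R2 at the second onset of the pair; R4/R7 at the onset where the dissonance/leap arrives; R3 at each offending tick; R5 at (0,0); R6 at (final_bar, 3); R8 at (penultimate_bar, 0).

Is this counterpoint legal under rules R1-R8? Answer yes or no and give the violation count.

No (2 violations)

bar 0: v0=E3 v1=E4 (P8)
bar 1: v0=G3 v1=G4 (P8)
bar 2: v0=F3 v1=A3 (M3)
bar 3: v0=A3 v1=C4 (m3)
bar 4: v0=F3 v1=D4 (M6)
bar 5: v0=E3 v1=E4 (P8)
  R1 @ bar1.0: E3/E4 P8 -> G3/G4 P8 similar
  R1 @ bar5.0: F3/F4 P8 -> E3/E4 P8 similar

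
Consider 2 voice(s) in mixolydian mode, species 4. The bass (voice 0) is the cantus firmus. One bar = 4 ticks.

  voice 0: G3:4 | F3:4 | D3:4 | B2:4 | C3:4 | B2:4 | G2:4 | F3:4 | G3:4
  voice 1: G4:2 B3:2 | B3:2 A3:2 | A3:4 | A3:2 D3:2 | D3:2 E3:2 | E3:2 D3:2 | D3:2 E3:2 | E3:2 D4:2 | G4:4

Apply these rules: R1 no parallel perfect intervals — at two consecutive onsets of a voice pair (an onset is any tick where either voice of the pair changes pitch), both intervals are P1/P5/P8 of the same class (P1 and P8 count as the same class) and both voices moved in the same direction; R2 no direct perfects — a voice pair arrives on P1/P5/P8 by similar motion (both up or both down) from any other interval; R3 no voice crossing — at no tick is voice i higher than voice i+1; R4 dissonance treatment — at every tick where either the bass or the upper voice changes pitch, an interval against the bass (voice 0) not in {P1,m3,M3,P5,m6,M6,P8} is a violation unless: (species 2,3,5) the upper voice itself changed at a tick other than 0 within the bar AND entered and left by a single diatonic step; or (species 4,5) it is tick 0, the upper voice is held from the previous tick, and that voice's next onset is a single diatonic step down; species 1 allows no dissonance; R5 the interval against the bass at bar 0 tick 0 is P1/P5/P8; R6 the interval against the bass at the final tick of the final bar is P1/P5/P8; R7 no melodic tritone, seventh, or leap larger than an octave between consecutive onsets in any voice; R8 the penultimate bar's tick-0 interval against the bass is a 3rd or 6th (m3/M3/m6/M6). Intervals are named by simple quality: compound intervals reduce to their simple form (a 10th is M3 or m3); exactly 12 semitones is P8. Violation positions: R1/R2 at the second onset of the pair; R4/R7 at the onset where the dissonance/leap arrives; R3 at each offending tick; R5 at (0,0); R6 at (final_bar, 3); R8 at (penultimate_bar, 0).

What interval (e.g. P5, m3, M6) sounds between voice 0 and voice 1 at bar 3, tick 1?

m7

voice 0=B2 voice 1=A3 -> m7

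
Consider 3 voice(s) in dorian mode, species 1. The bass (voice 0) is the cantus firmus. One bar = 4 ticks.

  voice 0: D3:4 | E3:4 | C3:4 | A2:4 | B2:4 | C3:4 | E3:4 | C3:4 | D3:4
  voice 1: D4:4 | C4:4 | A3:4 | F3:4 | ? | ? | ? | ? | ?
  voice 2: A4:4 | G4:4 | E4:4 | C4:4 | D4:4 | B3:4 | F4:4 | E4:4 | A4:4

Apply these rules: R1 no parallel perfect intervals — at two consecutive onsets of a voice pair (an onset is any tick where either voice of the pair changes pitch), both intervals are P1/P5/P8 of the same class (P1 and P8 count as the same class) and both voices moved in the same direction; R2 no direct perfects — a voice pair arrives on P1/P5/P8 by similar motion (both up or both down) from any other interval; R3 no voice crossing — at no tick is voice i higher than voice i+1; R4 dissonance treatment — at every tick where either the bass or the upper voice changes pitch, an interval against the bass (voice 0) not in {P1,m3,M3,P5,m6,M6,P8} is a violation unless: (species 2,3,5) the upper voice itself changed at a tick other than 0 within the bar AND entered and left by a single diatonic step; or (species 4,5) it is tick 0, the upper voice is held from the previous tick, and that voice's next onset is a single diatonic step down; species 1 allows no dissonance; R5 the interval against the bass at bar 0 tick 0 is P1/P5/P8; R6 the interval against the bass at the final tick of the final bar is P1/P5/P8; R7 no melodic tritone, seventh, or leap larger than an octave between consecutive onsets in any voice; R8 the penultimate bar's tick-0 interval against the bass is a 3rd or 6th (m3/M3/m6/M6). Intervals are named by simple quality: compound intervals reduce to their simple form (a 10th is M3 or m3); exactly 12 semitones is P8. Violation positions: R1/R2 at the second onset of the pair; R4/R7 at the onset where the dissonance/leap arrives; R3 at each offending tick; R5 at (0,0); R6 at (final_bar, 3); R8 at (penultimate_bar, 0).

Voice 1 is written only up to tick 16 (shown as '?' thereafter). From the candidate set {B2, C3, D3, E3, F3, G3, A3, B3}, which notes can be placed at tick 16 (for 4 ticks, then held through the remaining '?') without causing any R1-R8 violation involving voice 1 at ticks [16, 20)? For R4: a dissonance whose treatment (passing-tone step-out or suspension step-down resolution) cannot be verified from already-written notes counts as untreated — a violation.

{D3}

B2: violates R7
C3: violates R4
D3: legal
E3: violates R4
F3: violates R4
G3: violates R1
A3: violates R4
B3: violates R2,R7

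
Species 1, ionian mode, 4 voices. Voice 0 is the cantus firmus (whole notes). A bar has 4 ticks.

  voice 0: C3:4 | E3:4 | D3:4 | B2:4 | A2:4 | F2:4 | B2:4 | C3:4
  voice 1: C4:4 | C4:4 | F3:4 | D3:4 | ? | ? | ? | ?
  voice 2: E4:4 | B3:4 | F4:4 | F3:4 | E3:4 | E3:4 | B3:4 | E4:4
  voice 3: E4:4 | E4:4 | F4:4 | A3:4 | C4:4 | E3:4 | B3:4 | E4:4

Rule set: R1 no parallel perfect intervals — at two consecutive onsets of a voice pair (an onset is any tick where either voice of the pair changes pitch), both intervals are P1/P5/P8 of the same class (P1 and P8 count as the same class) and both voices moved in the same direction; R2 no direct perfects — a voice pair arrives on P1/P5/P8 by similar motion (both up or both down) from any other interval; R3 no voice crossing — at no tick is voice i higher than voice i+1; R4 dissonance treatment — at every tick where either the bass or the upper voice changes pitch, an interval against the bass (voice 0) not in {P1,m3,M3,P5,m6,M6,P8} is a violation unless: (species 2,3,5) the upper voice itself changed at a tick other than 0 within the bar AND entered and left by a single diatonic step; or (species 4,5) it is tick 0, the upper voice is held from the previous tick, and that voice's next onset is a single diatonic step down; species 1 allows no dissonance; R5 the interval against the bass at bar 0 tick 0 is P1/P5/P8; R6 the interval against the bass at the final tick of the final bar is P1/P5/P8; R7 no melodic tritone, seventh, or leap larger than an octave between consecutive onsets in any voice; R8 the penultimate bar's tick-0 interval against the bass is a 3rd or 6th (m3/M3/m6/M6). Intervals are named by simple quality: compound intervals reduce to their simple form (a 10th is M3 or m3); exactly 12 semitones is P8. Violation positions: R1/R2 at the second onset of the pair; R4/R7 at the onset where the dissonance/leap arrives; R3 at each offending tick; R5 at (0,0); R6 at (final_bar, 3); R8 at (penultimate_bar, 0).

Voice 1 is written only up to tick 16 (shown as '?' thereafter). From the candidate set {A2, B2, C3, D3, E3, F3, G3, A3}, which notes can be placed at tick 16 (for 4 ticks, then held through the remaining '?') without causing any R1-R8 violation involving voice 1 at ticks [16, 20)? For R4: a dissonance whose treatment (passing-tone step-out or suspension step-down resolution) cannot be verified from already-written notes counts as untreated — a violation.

{C3, E3}

A2: violates R2
B2: violates R4
C3: legal
D3: violates R4
E3: legal
F3: violates R1,R3
G3: violates R3,R4
A3: violates R3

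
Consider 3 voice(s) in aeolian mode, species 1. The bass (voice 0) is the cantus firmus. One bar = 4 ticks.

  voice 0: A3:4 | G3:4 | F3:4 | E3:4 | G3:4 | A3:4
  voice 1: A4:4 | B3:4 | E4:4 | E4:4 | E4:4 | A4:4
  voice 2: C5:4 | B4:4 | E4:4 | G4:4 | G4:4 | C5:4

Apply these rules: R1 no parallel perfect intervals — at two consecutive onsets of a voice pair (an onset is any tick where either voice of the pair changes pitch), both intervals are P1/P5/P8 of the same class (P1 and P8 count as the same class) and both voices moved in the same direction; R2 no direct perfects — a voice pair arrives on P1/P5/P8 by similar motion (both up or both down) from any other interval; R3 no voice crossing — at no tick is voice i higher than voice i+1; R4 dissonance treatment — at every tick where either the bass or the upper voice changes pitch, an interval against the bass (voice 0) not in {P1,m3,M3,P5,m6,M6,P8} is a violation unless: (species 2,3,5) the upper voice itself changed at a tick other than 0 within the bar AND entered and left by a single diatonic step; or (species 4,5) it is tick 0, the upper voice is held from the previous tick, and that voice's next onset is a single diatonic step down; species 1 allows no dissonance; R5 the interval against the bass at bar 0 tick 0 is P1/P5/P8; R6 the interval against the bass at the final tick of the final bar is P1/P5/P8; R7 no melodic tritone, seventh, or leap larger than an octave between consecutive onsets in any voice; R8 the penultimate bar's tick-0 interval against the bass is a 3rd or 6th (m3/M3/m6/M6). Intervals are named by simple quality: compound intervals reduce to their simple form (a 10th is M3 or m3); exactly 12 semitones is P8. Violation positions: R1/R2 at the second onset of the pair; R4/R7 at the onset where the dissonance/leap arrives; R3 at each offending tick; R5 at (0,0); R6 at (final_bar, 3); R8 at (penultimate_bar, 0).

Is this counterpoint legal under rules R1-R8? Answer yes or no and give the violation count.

No (8 violations)

bar 0: v0=A3 v1=A4 v2=C5 (m3)
bar 1: v0=G3 v1=B3 v2=B4 (M3)
bar 2: v0=F3 v1=E4 v2=E4 (M7)
bar 3: v0=E3 v1=E4 v2=G4 (m3)
bar 4: v0=G3 v1=E4 v2=G4 (P8)
bar 5: v0=A3 v1=A4 v2=C5 (m3)
  R5 @ bar0.0: opens on m3
  R2 @ bar1.0: A4/C5 m3 -> B3/B4 P8 similar
  R7 @ bar1.0: A4->B3 leap 10st
  R4 @ bar2.0: F3/E4 M7 untreated
  R4 @ bar2.0: F3/E4 M7 untreated
  R8 @ bar4.0: penult P8 not 3rd/6th
  R2 @ bar5.0: G3/E4 M6 -> A3/A4 P8 similar
  R6 @ bar5.3: closes on m3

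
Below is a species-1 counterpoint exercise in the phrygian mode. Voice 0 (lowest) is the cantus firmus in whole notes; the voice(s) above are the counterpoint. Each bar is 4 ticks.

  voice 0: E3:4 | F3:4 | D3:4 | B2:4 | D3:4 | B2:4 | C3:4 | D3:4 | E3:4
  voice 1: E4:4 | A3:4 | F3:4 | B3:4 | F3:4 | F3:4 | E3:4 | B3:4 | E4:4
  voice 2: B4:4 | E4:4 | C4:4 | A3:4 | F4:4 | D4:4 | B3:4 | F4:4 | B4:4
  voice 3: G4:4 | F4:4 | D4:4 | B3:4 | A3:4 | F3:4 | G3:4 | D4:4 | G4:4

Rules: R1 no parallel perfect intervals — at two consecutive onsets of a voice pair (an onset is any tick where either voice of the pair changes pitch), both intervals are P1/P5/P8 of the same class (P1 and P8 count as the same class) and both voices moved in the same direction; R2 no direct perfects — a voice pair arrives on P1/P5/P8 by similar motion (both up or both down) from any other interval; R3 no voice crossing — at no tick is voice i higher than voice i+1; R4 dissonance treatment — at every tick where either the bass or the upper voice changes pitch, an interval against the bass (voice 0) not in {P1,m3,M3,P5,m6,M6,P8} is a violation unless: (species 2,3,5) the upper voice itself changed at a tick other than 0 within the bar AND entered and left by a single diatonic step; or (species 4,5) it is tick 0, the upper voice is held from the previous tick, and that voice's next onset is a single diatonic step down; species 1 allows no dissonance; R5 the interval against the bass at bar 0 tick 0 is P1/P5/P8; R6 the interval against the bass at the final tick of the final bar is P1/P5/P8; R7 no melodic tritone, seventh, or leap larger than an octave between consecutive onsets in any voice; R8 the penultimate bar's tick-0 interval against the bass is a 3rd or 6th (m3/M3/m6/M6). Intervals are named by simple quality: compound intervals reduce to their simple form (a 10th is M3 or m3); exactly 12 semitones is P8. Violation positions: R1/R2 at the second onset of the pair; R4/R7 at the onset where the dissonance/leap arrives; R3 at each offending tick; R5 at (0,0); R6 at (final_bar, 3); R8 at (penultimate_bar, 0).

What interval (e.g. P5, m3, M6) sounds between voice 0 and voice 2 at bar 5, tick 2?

m3

voice 0=B2 voice 2=D4 -> m3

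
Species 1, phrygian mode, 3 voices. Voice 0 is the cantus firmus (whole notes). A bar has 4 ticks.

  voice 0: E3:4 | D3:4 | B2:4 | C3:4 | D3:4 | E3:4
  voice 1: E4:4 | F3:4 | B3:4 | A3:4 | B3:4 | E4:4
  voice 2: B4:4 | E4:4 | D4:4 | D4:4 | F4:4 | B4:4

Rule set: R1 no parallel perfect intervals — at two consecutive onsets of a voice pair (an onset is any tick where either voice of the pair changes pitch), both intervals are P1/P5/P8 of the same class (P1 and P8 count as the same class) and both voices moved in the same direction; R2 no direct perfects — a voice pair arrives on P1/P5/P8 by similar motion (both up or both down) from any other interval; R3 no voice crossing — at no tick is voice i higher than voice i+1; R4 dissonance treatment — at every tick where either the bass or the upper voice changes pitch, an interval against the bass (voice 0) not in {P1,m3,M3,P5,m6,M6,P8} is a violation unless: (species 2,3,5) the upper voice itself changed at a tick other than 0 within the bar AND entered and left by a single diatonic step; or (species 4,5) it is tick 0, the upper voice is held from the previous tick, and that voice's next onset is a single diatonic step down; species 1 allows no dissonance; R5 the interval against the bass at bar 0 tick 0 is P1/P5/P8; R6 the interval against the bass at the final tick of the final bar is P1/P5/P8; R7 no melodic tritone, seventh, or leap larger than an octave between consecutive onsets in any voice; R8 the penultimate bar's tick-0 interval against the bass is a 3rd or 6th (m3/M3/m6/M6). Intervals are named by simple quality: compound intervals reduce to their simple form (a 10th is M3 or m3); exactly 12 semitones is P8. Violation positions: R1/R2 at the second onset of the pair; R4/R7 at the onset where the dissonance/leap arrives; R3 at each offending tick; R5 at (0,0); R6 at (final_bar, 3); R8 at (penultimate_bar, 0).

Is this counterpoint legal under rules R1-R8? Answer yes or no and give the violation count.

bar 0: v0=E3 v1=E4 v2=B4 (P5)
bar 1: v0=D3 v1=F3 v2=E4 (M2)
bar 2: v0=B2 v1=B3 v2=D4 (m3)
bar 3: v0=C3 v1=A3 v2=D4 (M2)
bar 4: v0=D3 v1=B3 v2=F4 (m3)
bar 5: v0=E3 v1=E4 v2=B4 (P5)
  R4 @ bar1.0: D3/E4 M2 untreated
  R7 @ bar1.0: E4->F3 leap 11st
  R7 @ bar2.0: F3->B3 leap 6st
  R4 @ bar3.0: C3/D4 M2 untreated
  R2 @ bar5.0: D3/B3 M6 -> E3/E4 P8 similar
  R2 @ bar5.0: D3/F4 m3 -> E3/B4 P5 similar
  R2 @ bar5.0: B3/F4 TT -> E4/B4 P5 similar
  R7 @ bar5.0: F4->B4 leap 6st

No (8 violations)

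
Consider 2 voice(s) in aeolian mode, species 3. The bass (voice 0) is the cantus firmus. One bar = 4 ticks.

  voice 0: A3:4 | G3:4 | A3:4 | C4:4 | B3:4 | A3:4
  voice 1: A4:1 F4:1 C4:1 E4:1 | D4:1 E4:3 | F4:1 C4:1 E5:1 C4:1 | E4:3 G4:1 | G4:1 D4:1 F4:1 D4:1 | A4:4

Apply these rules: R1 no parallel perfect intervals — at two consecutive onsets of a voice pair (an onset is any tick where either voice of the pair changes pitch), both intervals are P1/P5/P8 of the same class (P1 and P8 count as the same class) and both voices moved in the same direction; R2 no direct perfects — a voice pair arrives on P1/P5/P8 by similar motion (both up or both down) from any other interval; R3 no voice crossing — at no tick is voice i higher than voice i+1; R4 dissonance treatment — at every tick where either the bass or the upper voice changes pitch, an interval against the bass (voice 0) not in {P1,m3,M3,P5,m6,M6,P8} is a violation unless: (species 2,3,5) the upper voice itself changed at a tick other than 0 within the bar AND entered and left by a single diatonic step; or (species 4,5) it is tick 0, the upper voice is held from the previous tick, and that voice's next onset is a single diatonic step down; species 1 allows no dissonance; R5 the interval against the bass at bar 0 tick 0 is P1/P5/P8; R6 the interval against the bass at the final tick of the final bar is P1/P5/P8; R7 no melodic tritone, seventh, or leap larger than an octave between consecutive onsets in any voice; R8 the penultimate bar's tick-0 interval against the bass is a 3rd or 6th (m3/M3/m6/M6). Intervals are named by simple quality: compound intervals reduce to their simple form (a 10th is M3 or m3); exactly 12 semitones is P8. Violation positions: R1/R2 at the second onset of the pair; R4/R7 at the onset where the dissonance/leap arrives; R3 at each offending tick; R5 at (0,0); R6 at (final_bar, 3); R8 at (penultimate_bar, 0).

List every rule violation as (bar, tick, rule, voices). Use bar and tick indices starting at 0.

(1, 0, R1, (0, 1))
(2, 2, R7, (1,))
(2, 3, R7, (1,))
(4, 2, R4, (0, 1))

bar 0: v0=A3 v1=A4 downbeat P8
bar 1: v0=G3 v1=D4 downbeat P5
bar 2: v0=A3 v1=F4 downbeat m6
bar 3: v0=C4 v1=E4 downbeat M3
bar 4: v0=B3 v1=G4 downbeat m6
bar 5: v0=A3 v1=A4 downbeat P8
  -> R1 @ bar 1 tick 0 v(0, 1): A3/E4 P5 -> G3/D4 P5 similar
  -> R7 @ bar 2 tick 2 v(1,): C4->E5 leap 16st
  -> R7 @ bar 2 tick 3 v(1,): E5->C4 leap 16st
  -> R4 @ bar 4 tick 2 v(0, 1): B3/F4 TT untreated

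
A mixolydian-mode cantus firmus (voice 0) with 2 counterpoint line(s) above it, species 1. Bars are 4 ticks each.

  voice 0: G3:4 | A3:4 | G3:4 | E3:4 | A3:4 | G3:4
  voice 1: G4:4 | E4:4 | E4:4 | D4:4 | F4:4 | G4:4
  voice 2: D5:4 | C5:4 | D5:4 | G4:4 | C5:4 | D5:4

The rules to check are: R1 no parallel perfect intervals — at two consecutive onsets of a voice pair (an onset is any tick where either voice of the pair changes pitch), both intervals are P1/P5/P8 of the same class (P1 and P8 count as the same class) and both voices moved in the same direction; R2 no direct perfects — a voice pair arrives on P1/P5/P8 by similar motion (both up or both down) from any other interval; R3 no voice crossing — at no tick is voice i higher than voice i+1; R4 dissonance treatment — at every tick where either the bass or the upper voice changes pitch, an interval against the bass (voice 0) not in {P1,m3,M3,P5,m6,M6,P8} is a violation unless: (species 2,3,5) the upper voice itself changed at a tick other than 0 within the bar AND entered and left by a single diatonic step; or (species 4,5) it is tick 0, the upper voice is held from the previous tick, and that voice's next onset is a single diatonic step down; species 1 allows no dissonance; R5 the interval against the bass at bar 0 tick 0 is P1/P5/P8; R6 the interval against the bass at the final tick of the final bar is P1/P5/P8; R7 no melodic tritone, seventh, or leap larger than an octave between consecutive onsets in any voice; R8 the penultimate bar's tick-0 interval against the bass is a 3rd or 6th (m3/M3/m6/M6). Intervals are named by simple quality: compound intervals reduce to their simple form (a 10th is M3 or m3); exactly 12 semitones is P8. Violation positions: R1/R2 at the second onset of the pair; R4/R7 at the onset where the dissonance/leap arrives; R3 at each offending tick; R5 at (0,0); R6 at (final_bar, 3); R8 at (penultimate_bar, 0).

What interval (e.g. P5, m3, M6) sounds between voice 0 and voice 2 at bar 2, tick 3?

voice 0=G3 voice 2=D5 -> P5

P5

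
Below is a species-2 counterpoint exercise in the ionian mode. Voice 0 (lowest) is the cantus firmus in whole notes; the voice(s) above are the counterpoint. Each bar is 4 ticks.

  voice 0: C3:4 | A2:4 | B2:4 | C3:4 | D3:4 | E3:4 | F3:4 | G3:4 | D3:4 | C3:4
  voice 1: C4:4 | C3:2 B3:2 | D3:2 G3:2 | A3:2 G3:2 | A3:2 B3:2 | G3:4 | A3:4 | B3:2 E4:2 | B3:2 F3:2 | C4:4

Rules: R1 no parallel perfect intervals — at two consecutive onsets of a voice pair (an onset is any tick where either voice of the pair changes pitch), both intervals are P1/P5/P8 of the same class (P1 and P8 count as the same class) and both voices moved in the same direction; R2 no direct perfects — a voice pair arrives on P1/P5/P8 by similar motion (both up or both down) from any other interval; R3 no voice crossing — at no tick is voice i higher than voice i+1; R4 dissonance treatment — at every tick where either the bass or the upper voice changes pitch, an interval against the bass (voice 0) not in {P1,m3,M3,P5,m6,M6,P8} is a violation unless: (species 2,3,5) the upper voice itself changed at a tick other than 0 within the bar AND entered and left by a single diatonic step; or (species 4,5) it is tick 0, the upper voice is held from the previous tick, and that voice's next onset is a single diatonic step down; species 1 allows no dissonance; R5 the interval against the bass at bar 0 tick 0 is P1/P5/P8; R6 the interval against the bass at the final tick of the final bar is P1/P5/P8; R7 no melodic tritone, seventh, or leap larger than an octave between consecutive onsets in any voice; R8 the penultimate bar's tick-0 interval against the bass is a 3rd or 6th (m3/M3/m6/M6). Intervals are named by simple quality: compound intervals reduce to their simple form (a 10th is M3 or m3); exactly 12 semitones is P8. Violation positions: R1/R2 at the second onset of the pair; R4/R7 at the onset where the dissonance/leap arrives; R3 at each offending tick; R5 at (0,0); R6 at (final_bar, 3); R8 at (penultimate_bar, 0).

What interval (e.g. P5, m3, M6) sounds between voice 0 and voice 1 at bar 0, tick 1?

voice 0=C3 voice 1=C4 -> P8

P8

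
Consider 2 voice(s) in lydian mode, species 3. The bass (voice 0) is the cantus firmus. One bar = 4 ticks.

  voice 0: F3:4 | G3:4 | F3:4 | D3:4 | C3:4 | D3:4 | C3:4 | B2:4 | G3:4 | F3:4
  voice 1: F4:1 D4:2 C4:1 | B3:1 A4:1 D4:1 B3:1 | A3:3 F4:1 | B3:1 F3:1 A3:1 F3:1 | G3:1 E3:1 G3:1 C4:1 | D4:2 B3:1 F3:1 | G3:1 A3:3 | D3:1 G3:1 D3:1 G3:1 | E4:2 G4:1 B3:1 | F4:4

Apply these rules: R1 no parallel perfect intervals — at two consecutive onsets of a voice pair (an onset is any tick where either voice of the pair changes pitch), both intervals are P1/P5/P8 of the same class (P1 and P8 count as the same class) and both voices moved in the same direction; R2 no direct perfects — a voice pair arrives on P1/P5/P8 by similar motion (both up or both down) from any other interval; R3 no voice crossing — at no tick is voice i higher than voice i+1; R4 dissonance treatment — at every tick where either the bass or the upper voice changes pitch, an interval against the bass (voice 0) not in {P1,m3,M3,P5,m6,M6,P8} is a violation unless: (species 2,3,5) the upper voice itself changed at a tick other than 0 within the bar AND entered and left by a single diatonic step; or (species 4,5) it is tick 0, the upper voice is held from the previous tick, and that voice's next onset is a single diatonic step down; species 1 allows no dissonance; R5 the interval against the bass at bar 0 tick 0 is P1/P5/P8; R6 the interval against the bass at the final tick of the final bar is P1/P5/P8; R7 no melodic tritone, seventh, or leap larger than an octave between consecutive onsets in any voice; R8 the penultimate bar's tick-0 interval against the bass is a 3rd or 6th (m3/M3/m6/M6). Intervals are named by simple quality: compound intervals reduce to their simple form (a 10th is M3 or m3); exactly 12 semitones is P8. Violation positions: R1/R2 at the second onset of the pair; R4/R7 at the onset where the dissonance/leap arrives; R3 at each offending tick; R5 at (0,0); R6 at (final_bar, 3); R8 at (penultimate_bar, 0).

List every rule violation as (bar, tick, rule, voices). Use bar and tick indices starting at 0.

bar 0: v0=F3 v1=F4 downbeat P8
bar 1: v0=G3 v1=B3 downbeat M3
bar 2: v0=F3 v1=A3 downbeat M3
bar 3: v0=D3 v1=B3 downbeat M6
bar 4: v0=C3 v1=G3 downbeat P5
bar 5: v0=D3 v1=D4 downbeat P8
bar 6: v0=C3 v1=G3 downbeat P5
bar 7: v0=B2 v1=D3 downbeat m3
bar 8: v0=G3 v1=E4 downbeat M6
bar 9: v0=F3 v1=F4 downbeat P8
  -> R4 @ bar 1 tick 1 v(0, 1): G3/A4 M2 untreated
  -> R7 @ bar 1 tick 1 v(1,): B3->A4 leap 10st
  -> R7 @ bar 3 tick 0 v(1,): F4->B3 leap 6st
  -> R7 @ bar 3 tick 1 v(1,): B3->F3 leap 6st
  -> R1 @ bar 5 tick 0 v(0, 1): C3/C4 P8 -> D3/D4 P8 similar
  -> R7 @ bar 5 tick 3 v(1,): B3->F3 leap 6st
  -> R7 @ bar 9 tick 0 v(1,): B3->F4 leap 6st

(1, 1, R4, (0, 1))
(1, 1, R7, (1,))
(3, 0, R7, (1,))
(3, 1, R7, (1,))
(5, 0, R1, (0, 1))
(5, 3, R7, (1,))
(9, 0, R7, (1,))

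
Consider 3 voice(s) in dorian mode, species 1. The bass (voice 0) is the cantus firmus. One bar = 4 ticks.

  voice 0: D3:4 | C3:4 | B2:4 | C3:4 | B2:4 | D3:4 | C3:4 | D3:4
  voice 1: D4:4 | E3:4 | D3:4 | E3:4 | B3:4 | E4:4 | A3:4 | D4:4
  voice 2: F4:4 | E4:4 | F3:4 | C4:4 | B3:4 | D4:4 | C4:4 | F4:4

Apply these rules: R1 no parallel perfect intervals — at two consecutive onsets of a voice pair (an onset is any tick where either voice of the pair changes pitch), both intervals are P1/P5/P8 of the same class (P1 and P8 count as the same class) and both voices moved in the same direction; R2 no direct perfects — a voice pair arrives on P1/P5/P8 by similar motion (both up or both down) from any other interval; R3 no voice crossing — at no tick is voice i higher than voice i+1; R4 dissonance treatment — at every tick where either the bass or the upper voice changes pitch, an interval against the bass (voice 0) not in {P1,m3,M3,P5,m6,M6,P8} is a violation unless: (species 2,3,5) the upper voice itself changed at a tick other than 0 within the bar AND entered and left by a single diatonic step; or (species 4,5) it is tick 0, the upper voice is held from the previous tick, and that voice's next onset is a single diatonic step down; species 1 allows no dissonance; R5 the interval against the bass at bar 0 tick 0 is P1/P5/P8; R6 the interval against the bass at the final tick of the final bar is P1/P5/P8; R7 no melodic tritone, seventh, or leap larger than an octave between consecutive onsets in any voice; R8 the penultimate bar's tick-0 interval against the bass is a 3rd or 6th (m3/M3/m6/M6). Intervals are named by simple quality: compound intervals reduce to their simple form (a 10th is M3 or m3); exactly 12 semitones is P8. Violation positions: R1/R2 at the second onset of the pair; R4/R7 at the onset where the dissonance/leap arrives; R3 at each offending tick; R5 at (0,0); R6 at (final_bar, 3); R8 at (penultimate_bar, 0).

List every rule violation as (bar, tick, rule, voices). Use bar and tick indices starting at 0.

(0, 0, R5, (0, 2))
(1, 0, R2, (1, 2))
(1, 0, R7, (1,))
(2, 0, R4, (0, 2))
(2, 0, R7, (2,))
(3, 0, R2, (0, 2))
(4, 0, R1, (0, 2))
(5, 0, R1, (0, 2))
(5, 0, R3, (1, 2))
(5, 0, R4, (0, 1))
(5, 1, R3, (1, 2))
(5, 2, R3, (1, 2))
(5, 3, R3, (1, 2))
(6, 0, R1, (0, 2))
(6, 0, R8, (0, 2))
(7, 0, R2, (0, 1))
(7, 3, R6, (0, 2))

bar 0: v0=D3 v1=D4 v2=F4 downbeat m3
bar 1: v0=C3 v1=E3 v2=E4 downbeat M3
bar 2: v0=B2 v1=D3 v2=F3 downbeat TT
bar 3: v0=C3 v1=E3 v2=C4 downbeat P8
bar 4: v0=B2 v1=B3 v2=B3 downbeat P8
bar 5: v0=D3 v1=E4 v2=D4 downbeat P8
bar 6: v0=C3 v1=A3 v2=C4 downbeat P8
bar 7: v0=D3 v1=D4 v2=F4 downbeat m3
  -> R5 @ bar 0 tick 0 v(0, 2): opens on m3
  -> R2 @ bar 1 tick 0 v(1, 2): D4/F4 m3 -> E3/E4 P8 similar
  -> R7 @ bar 1 tick 0 v(1,): D4->E3 leap 10st
  -> R4 @ bar 2 tick 0 v(0, 2): B2/F3 TT untreated
  -> R7 @ bar 2 tick 0 v(2,): E4->F3 leap 11st
  -> R2 @ bar 3 tick 0 v(0, 2): B2/F3 TT -> C3/C4 P8 similar
  -> R1 @ bar 4 tick 0 v(0, 2): C3/C4 P8 -> B2/B3 P8 similar
  -> R1 @ bar 5 tick 0 v(0, 2): B2/B3 P8 -> D3/D4 P8 similar
  -> R3 @ bar 5 tick 0 v(1, 2): E4 above D4
  -> R4 @ bar 5 tick 0 v(0, 1): D3/E4 M2 untreated
  -> R3 @ bar 5 tick 1 v(1, 2): E4 above D4
  -> R3 @ bar 5 tick 2 v(1, 2): E4 above D4
  -> R3 @ bar 5 tick 3 v(1, 2): E4 above D4
  -> R1 @ bar 6 tick 0 v(0, 2): D3/D4 P8 -> C3/C4 P8 similar
  -> R8 @ bar 6 tick 0 v(0, 2): penult P8 not 3rd/6th
  -> R2 @ bar 7 tick 0 v(0, 1): C3/A3 M6 -> D3/D4 P8 similar
  -> R6 @ bar 7 tick 3 v(0, 2): closes on m3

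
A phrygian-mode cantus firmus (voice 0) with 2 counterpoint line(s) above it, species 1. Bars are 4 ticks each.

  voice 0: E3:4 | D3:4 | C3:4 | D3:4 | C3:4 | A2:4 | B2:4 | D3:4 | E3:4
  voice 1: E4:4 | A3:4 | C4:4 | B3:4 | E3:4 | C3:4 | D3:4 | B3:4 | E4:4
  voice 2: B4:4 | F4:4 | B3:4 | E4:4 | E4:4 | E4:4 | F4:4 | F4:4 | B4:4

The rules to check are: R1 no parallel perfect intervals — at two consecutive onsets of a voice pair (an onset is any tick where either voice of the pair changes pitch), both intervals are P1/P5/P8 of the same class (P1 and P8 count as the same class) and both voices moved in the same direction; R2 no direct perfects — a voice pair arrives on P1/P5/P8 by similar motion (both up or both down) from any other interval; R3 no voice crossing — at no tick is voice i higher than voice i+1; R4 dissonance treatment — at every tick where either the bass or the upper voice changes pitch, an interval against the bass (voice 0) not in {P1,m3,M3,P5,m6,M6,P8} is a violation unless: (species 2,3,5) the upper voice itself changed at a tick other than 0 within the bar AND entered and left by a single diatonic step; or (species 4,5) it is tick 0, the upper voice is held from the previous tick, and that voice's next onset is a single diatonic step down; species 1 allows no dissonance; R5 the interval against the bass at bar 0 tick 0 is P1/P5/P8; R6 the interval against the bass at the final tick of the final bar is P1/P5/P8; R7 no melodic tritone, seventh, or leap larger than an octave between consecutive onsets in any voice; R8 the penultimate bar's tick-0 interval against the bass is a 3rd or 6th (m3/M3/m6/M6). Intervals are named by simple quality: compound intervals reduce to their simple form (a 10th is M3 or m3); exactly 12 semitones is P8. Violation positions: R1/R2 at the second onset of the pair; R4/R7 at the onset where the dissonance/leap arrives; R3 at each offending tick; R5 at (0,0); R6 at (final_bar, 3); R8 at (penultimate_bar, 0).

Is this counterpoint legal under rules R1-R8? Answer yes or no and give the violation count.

bar 0: v0=E3 v1=E4 v2=B4 (P5)
bar 1: v0=D3 v1=A3 v2=F4 (m3)
bar 2: v0=C3 v1=C4 v2=B3 (M7)
bar 3: v0=D3 v1=B3 v2=E4 (M2)
bar 4: v0=C3 v1=E3 v2=E4 (M3)
bar 5: v0=A2 v1=C3 v2=E4 (P5)
bar 6: v0=B2 v1=D3 v2=F4 (TT)
bar 7: v0=D3 v1=B3 v2=F4 (m3)
bar 8: v0=E3 v1=E4 v2=B4 (P5)
  R2 @ bar1.0: E3/E4 P8 -> D3/A3 P5 similar
  R7 @ bar1.0: B4->F4 leap 6st
  R3 @ bar2.0: C4 above B3
  R4 @ bar2.0: C3/B3 M7 untreated
  R7 @ bar2.0: F4->B3 leap 6st
  R3 @ bar2.1: C4 above B3
  R3 @ bar2.2: C4 above B3
  R3 @ bar2.3: C4 above B3
  R4 @ bar3.0: D3/E4 M2 untreated
  R4 @ bar6.0: B2/F4 TT untreated
  R2 @ bar8.0: D3/B3 M6 -> E3/E4 P8 similar
  R2 @ bar8.0: D3/F4 m3 -> E3/B4 P5 similar
  R2 @ bar8.0: B3/F4 TT -> E4/B4 P5 similar
  R7 @ bar8.0: F4->B4 leap 6st

No (14 violations)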